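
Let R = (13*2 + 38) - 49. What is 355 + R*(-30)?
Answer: -95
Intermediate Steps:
R = 15 (R = (26 + 38) - 49 = 64 - 49 = 15)
355 + R*(-30) = 355 + 15*(-30) = 355 - 450 = -95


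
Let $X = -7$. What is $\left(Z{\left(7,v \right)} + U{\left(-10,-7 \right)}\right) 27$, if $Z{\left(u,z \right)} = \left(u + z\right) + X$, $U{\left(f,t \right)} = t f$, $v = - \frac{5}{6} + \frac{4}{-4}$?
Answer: $\frac{3681}{2} \approx 1840.5$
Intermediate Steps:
$v = - \frac{11}{6}$ ($v = \left(-5\right) \frac{1}{6} + 4 \left(- \frac{1}{4}\right) = - \frac{5}{6} - 1 = - \frac{11}{6} \approx -1.8333$)
$U{\left(f,t \right)} = f t$
$Z{\left(u,z \right)} = -7 + u + z$ ($Z{\left(u,z \right)} = \left(u + z\right) - 7 = -7 + u + z$)
$\left(Z{\left(7,v \right)} + U{\left(-10,-7 \right)}\right) 27 = \left(\left(-7 + 7 - \frac{11}{6}\right) - -70\right) 27 = \left(- \frac{11}{6} + 70\right) 27 = \frac{409}{6} \cdot 27 = \frac{3681}{2}$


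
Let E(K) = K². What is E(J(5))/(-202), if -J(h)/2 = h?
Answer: -50/101 ≈ -0.49505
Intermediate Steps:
J(h) = -2*h
E(J(5))/(-202) = (-2*5)²/(-202) = (-10)²*(-1/202) = 100*(-1/202) = -50/101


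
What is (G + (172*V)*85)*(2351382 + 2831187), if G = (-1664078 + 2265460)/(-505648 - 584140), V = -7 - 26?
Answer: -194634976927534677/77842 ≈ -2.5004e+12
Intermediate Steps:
V = -33
G = -300691/544894 (G = 601382/(-1089788) = 601382*(-1/1089788) = -300691/544894 ≈ -0.55183)
(G + (172*V)*85)*(2351382 + 2831187) = (-300691/544894 + (172*(-33))*85)*(2351382 + 2831187) = (-300691/544894 - 5676*85)*5182569 = (-300691/544894 - 482460)*5182569 = -262889859931/544894*5182569 = -194634976927534677/77842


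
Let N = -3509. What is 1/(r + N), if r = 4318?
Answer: 1/809 ≈ 0.0012361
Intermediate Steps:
1/(r + N) = 1/(4318 - 3509) = 1/809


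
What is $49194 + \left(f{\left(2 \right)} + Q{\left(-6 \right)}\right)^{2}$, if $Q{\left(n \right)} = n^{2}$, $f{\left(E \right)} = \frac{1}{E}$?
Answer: $\frac{202105}{4} \approx 50526.0$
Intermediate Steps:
$49194 + \left(f{\left(2 \right)} + Q{\left(-6 \right)}\right)^{2} = 49194 + \left(\frac{1}{2} + \left(-6\right)^{2}\right)^{2} = 49194 + \left(\frac{1}{2} + 36\right)^{2} = 49194 + \left(\frac{73}{2}\right)^{2} = 49194 + \frac{5329}{4} = \frac{202105}{4}$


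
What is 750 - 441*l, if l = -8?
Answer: 4278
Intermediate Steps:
750 - 441*l = 750 - 441*(-8) = 750 + 3528 = 4278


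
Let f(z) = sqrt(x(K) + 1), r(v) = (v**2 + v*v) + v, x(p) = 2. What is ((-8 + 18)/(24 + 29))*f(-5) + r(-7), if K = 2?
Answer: 91 + 10*sqrt(3)/53 ≈ 91.327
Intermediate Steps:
r(v) = v + 2*v**2 (r(v) = (v**2 + v**2) + v = 2*v**2 + v = v + 2*v**2)
f(z) = sqrt(3) (f(z) = sqrt(2 + 1) = sqrt(3))
((-8 + 18)/(24 + 29))*f(-5) + r(-7) = ((-8 + 18)/(24 + 29))*sqrt(3) - 7*(1 + 2*(-7)) = (10/53)*sqrt(3) - 7*(1 - 14) = (10*(1/53))*sqrt(3) - 7*(-13) = 10*sqrt(3)/53 + 91 = 91 + 10*sqrt(3)/53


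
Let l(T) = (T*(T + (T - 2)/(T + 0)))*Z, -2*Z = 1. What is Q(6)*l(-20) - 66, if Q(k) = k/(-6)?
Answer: 123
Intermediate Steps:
Q(k) = -k/6 (Q(k) = k*(-⅙) = -k/6)
Z = -½ (Z = -½*1 = -½ ≈ -0.50000)
l(T) = -T*(T + (-2 + T)/T)/2 (l(T) = (T*(T + (T - 2)/(T + 0)))*(-½) = (T*(T + (-2 + T)/T))*(-½) = -T*(T + (-2 + T)/T)/2)
Q(6)*l(-20) - 66 = (-⅙*6)*(1 - ½*(-20) - ½*(-20)²) - 66 = -(1 + 10 - ½*400) - 66 = -(1 + 10 - 200) - 66 = -1*(-189) - 66 = 189 - 66 = 123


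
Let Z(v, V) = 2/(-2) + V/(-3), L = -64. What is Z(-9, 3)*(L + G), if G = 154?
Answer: -180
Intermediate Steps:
Z(v, V) = -1 - V/3 (Z(v, V) = 2*(-½) + V*(-⅓) = -1 - V/3)
Z(-9, 3)*(L + G) = (-1 - ⅓*3)*(-64 + 154) = (-1 - 1)*90 = -2*90 = -180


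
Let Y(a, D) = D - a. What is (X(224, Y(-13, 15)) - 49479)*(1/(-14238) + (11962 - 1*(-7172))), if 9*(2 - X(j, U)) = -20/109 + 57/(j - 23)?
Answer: -63281095265997815/66844359 ≈ -9.4669e+8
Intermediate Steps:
X(j, U) = 1982/981 - 19/(3*(-23 + j)) (X(j, U) = 2 - (-20/109 + 57/(j - 23))/9 = 2 - (-20*1/109 + 57/(-23 + j))/9 = 2 - (-20/109 + 57/(-23 + j))/9 = 2 + (20/981 - 19/(3*(-23 + j))) = 1982/981 - 19/(3*(-23 + j)))
(X(224, Y(-13, 15)) - 49479)*(1/(-14238) + (11962 - 1*(-7172))) = ((-51799 + 1982*224)/(981*(-23 + 224)) - 49479)*(1/(-14238) + (11962 - 1*(-7172))) = ((1/981)*(-51799 + 443968)/201 - 49479)*(-1/14238 + (11962 + 7172)) = ((1/981)*(1/201)*392169 - 49479)*(-1/14238 + 19134) = (130723/65727 - 49479)*(272429891/14238) = -3251975510/65727*272429891/14238 = -63281095265997815/66844359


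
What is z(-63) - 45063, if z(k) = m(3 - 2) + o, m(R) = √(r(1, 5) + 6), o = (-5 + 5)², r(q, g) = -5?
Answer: -45062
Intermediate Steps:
o = 0 (o = 0² = 0)
m(R) = 1 (m(R) = √(-5 + 6) = √1 = 1)
z(k) = 1 (z(k) = 1 + 0 = 1)
z(-63) - 45063 = 1 - 45063 = -45062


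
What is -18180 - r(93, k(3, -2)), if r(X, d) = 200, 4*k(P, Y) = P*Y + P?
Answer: -18380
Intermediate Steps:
k(P, Y) = P/4 + P*Y/4 (k(P, Y) = (P*Y + P)/4 = (P + P*Y)/4 = P/4 + P*Y/4)
-18180 - r(93, k(3, -2)) = -18180 - 1*200 = -18180 - 200 = -18380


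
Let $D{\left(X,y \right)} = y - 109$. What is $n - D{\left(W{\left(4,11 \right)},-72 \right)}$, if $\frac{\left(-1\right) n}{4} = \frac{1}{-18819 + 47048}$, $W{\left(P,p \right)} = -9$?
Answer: $\frac{5109445}{28229} \approx 181.0$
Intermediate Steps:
$D{\left(X,y \right)} = -109 + y$
$n = - \frac{4}{28229}$ ($n = - \frac{4}{-18819 + 47048} = - \frac{4}{28229} \approx -0.0001417$)
$n - D{\left(W{\left(4,11 \right)},-72 \right)} = - \frac{4}{28229} - \left(-109 - 72\right) = - \frac{4}{28229} - -181 = - \frac{4}{28229} + 181 = \frac{5109445}{28229}$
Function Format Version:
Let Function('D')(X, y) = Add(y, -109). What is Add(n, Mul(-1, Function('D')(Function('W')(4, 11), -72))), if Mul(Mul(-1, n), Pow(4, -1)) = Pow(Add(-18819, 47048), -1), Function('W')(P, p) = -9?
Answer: Rational(5109445, 28229) ≈ 181.00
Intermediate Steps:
Function('D')(X, y) = Add(-109, y)
n = Rational(-4, 28229) (n = Mul(-4, Pow(Add(-18819, 47048), -1)) = Mul(-4, Pow(28229, -1)) = Mul(-4, Rational(1, 28229)) = Rational(-4, 28229) ≈ -0.00014170)
Add(n, Mul(-1, Function('D')(Function('W')(4, 11), -72))) = Add(Rational(-4, 28229), Mul(-1, Add(-109, -72))) = Add(Rational(-4, 28229), Mul(-1, -181)) = Add(Rational(-4, 28229), 181) = Rational(5109445, 28229)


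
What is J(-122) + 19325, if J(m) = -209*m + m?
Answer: 44701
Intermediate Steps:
J(m) = -208*m
J(-122) + 19325 = -208*(-122) + 19325 = 25376 + 19325 = 44701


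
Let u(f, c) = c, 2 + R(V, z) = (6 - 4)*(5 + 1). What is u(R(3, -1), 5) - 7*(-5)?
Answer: 40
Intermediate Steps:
R(V, z) = 10 (R(V, z) = -2 + (6 - 4)*(5 + 1) = -2 + 2*6 = -2 + 12 = 10)
u(R(3, -1), 5) - 7*(-5) = 5 - 7*(-5) = 5 + 35 = 40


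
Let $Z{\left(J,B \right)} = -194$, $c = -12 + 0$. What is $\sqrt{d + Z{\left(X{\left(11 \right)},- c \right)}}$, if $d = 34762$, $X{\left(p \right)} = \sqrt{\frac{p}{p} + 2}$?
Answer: $2 \sqrt{8642} \approx 185.92$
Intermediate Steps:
$c = -12$
$X{\left(p \right)} = \sqrt{3}$ ($X{\left(p \right)} = \sqrt{1 + 2} = \sqrt{3}$)
$\sqrt{d + Z{\left(X{\left(11 \right)},- c \right)}} = \sqrt{34762 - 194} = \sqrt{34568} = 2 \sqrt{8642}$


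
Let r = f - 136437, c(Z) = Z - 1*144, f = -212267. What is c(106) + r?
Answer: -348742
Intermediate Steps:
c(Z) = -144 + Z (c(Z) = Z - 144 = -144 + Z)
r = -348704 (r = -212267 - 136437 = -348704)
c(106) + r = (-144 + 106) - 348704 = -38 - 348704 = -348742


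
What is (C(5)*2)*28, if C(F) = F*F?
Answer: 1400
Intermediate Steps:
C(F) = F**2
(C(5)*2)*28 = (5**2*2)*28 = (25*2)*28 = 50*28 = 1400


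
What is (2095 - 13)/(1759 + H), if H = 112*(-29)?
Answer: -2082/1489 ≈ -1.3983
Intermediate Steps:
H = -3248
(2095 - 13)/(1759 + H) = (2095 - 13)/(1759 - 3248) = 2082/(-1489) = 2082*(-1/1489) = -2082/1489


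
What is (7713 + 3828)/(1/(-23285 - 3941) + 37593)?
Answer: 314215266/1023507017 ≈ 0.30700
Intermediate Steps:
(7713 + 3828)/(1/(-23285 - 3941) + 37593) = 11541/(1/(-27226) + 37593) = 11541/(-1/27226 + 37593) = 11541/(1023507017/27226) = 11541*(27226/1023507017) = 314215266/1023507017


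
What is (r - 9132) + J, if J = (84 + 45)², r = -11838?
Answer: -4329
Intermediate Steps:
J = 16641 (J = 129² = 16641)
(r - 9132) + J = (-11838 - 9132) + 16641 = -20970 + 16641 = -4329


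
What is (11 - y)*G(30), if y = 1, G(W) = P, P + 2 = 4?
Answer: 20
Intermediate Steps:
P = 2 (P = -2 + 4 = 2)
G(W) = 2
(11 - y)*G(30) = (11 - 1*1)*2 = (11 - 1)*2 = 10*2 = 20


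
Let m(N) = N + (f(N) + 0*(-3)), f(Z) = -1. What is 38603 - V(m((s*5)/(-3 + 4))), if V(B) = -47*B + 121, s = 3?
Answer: 39140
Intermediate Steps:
m(N) = -1 + N (m(N) = N + (-1 + 0*(-3)) = N + (-1 + 0) = N - 1 = -1 + N)
V(B) = 121 - 47*B
38603 - V(m((s*5)/(-3 + 4))) = 38603 - (121 - 47*(-1 + (3*5)/(-3 + 4))) = 38603 - (121 - 47*(-1 + 15/1)) = 38603 - (121 - 47*(-1 + 15*1)) = 38603 - (121 - 47*(-1 + 15)) = 38603 - (121 - 47*14) = 38603 - (121 - 658) = 38603 - 1*(-537) = 38603 + 537 = 39140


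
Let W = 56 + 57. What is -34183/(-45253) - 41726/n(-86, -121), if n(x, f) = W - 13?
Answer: -942404189/2262650 ≈ -416.50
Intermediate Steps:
W = 113
n(x, f) = 100 (n(x, f) = 113 - 13 = 100)
-34183/(-45253) - 41726/n(-86, -121) = -34183/(-45253) - 41726/100 = -34183*(-1/45253) - 41726*1/100 = 34183/45253 - 20863/50 = -942404189/2262650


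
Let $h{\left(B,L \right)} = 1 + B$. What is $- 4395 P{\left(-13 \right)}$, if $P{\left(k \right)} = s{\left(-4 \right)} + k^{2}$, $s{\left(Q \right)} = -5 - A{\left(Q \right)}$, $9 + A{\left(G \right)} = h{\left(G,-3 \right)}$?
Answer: $-773520$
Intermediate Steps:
$A{\left(G \right)} = -8 + G$ ($A{\left(G \right)} = -9 + \left(1 + G\right) = -8 + G$)
$s{\left(Q \right)} = 3 - Q$ ($s{\left(Q \right)} = -5 - \left(-8 + Q\right) = 3 - Q$)
$P{\left(k \right)} = 7 + k^{2}$ ($P{\left(k \right)} = \left(3 - -4\right) + k^{2} = \left(3 + 4\right) + k^{2} = 7 + k^{2}$)
$- 4395 P{\left(-13 \right)} = - 4395 \left(7 + \left(-13\right)^{2}\right) = - 4395 \left(7 + 169\right) = \left(-4395\right) 176 = -773520$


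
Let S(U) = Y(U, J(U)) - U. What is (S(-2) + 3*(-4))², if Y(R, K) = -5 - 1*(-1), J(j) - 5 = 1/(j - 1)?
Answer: 196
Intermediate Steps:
J(j) = 5 + 1/(-1 + j) (J(j) = 5 + 1/(j - 1) = 5 + 1/(-1 + j))
Y(R, K) = -4 (Y(R, K) = -5 + 1 = -4)
S(U) = -4 - U
(S(-2) + 3*(-4))² = ((-4 - 1*(-2)) + 3*(-4))² = ((-4 + 2) - 12)² = (-2 - 12)² = (-14)² = 196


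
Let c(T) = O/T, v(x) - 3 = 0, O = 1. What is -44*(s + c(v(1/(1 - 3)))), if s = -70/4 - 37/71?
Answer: 165770/213 ≈ 778.26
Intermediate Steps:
v(x) = 3 (v(x) = 3 + 0 = 3)
c(T) = 1/T
s = -2559/142 (s = -70*1/4 - 37*1/71 = -35/2 - 37/71 = -2559/142 ≈ -18.021)
-44*(s + c(v(1/(1 - 3)))) = -44*(-2559/142 + 1/3) = -44*(-7535/426) = 165770/213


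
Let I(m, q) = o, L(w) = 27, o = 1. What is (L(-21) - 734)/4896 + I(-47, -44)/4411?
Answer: -3113681/21596256 ≈ -0.14418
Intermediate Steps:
I(m, q) = 1
(L(-21) - 734)/4896 + I(-47, -44)/4411 = (27 - 734)/4896 + 1/4411 = -707*1/4896 + 1*(1/4411) = -707/4896 + 1/4411 = -3113681/21596256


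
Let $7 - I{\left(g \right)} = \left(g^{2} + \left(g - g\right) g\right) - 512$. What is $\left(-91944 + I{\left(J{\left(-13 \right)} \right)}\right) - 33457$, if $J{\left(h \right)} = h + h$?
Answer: $-125558$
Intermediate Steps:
$J{\left(h \right)} = 2 h$
$I{\left(g \right)} = 519 - g^{2}$ ($I{\left(g \right)} = 7 - \left(\left(g^{2} + \left(g - g\right) g\right) - 512\right) = 7 - \left(\left(g^{2} + 0 g\right) - 512\right) = 7 - \left(\left(g^{2} + 0\right) - 512\right) = 7 - \left(g^{2} - 512\right) = 7 - \left(-512 + g^{2}\right) = 519 - g^{2}$)
$\left(-91944 + I{\left(J{\left(-13 \right)} \right)}\right) - 33457 = \left(-91944 + \left(519 - \left(2 \left(-13\right)\right)^{2}\right)\right) - 33457 = \left(-91944 + \left(519 - \left(-26\right)^{2}\right)\right) - 33457 = \left(-91944 + \left(519 - 676\right)\right) - 33457 = \left(-91944 - 157\right) - 33457 = -92101 - 33457 = -125558$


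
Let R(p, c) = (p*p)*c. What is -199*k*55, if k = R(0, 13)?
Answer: 0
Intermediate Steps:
R(p, c) = c*p² (R(p, c) = p²*c = c*p²)
k = 0 (k = 13*0² = 13*0 = 0)
-199*k*55 = -199*0*55 = 0*55 = 0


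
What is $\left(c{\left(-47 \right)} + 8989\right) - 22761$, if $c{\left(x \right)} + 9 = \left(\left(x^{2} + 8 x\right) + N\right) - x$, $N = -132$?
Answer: $-12033$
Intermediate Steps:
$c{\left(x \right)} = -141 + x^{2} + 7 x$ ($c{\left(x \right)} = -9 - \left(132 - x^{2} - 7 x\right) = -9 + \left(-132 + x^{2} + 7 x\right) = -141 + x^{2} + 7 x$)
$\left(c{\left(-47 \right)} + 8989\right) - 22761 = \left(\left(-141 + \left(-47\right)^{2} + 7 \left(-47\right)\right) + 8989\right) - 22761 = \left(\left(-141 + 2209 - 329\right) + 8989\right) - 22761 = \left(1739 + 8989\right) - 22761 = 10728 - 22761 = -12033$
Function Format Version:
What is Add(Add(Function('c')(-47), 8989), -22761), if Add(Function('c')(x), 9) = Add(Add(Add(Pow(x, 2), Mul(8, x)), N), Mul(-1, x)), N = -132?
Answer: -12033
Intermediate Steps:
Function('c')(x) = Add(-141, Pow(x, 2), Mul(7, x)) (Function('c')(x) = Add(-9, Add(Add(Add(Pow(x, 2), Mul(8, x)), -132), Mul(-1, x))) = Add(-9, Add(Add(-132, Pow(x, 2), Mul(8, x)), Mul(-1, x))) = Add(-9, Add(-132, Pow(x, 2), Mul(7, x))) = Add(-141, Pow(x, 2), Mul(7, x)))
Add(Add(Function('c')(-47), 8989), -22761) = Add(Add(Add(-141, Pow(-47, 2), Mul(7, -47)), 8989), -22761) = Add(Add(Add(-141, 2209, -329), 8989), -22761) = Add(Add(1739, 8989), -22761) = Add(10728, -22761) = -12033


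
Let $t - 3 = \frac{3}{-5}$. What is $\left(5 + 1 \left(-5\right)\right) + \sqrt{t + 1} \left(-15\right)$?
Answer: $- 3 \sqrt{85} \approx -27.659$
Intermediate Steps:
$t = \frac{12}{5}$ ($t = 3 + \frac{3}{-5} = 3 + 3 \left(- \frac{1}{5}\right) = 3 - \frac{3}{5} = \frac{12}{5} \approx 2.4$)
$\left(5 + 1 \left(-5\right)\right) + \sqrt{t + 1} \left(-15\right) = \left(5 + 1 \left(-5\right)\right) + \sqrt{\frac{12}{5} + 1} \left(-15\right) = \left(5 - 5\right) + \sqrt{\frac{17}{5}} \left(-15\right) = 0 + \frac{\sqrt{85}}{5} \left(-15\right) = 0 - 3 \sqrt{85} = - 3 \sqrt{85}$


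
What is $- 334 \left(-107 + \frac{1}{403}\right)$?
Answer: $\frac{14402080}{403} \approx 35737.0$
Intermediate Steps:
$- 334 \left(-107 + \frac{1}{403}\right) = \left(-334\right) \left(- \frac{43120}{403}\right) = \frac{14402080}{403}$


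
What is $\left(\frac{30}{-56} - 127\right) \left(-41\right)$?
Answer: $\frac{146411}{28} \approx 5229.0$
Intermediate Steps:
$\left(\frac{30}{-56} - 127\right) \left(-41\right) = \left(30 \left(- \frac{1}{56}\right) - 127\right) \left(-41\right) = \left(- \frac{15}{28} - 127\right) \left(-41\right) = \left(- \frac{3571}{28}\right) \left(-41\right) = \frac{146411}{28}$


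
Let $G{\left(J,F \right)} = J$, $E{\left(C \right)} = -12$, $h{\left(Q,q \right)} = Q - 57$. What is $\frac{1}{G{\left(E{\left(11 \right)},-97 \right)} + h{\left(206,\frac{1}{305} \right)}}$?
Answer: $\frac{1}{137} \approx 0.0072993$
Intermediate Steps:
$h{\left(Q,q \right)} = -57 + Q$
$\frac{1}{G{\left(E{\left(11 \right)},-97 \right)} + h{\left(206,\frac{1}{305} \right)}} = \frac{1}{-12 + \left(-57 + 206\right)} = \frac{1}{-12 + 149} = \frac{1}{137}$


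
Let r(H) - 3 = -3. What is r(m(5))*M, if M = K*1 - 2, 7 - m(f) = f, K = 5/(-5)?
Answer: 0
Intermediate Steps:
K = -1 (K = 5*(-⅕) = -1)
m(f) = 7 - f
r(H) = 0 (r(H) = 3 - 3 = 0)
M = -3 (M = -1*1 - 2 = -1 - 2 = -3)
r(m(5))*M = 0*(-3) = 0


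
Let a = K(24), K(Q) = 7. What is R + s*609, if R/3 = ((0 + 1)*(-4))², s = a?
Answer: 4311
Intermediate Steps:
a = 7
s = 7
R = 48 (R = 3*((0 + 1)*(-4))² = 3*(1*(-4))² = 3*(-4)² = 3*16 = 48)
R + s*609 = 48 + 7*609 = 48 + 4263 = 4311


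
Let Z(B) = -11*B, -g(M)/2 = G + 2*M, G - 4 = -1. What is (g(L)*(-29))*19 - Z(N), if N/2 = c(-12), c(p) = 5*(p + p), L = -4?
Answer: -8150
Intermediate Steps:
G = 3 (G = 4 - 1 = 3)
g(M) = -6 - 4*M (g(M) = -2*(3 + 2*M) = -6 - 4*M)
c(p) = 10*p (c(p) = 5*(2*p) = 10*p)
N = -240 (N = 2*(10*(-12)) = 2*(-120) = -240)
(g(L)*(-29))*19 - Z(N) = ((-6 - 4*(-4))*(-29))*19 - (-11)*(-240) = ((-6 + 16)*(-29))*19 - 1*2640 = (10*(-29))*19 - 2640 = -290*19 - 2640 = -5510 - 2640 = -8150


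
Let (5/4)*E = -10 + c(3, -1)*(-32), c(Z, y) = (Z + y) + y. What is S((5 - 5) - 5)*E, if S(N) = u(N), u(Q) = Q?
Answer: 168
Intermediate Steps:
c(Z, y) = Z + 2*y
S(N) = N
E = -168/5 (E = 4*(-10 + (3 + 2*(-1))*(-32))/5 = 4*(-10 + (3 - 2)*(-32))/5 = 4*(-10 + 1*(-32))/5 = 4*(-10 - 32)/5 = (4/5)*(-42) = -168/5 ≈ -33.600)
S((5 - 5) - 5)*E = ((5 - 5) - 5)*(-168/5) = (0 - 5)*(-168/5) = -5*(-168/5) = 168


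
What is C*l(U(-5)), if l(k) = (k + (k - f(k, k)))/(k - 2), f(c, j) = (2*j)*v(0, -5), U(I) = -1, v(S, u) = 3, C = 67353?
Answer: -89804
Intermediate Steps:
f(c, j) = 6*j (f(c, j) = (2*j)*3 = 6*j)
l(k) = -4*k/(-2 + k) (l(k) = (k + (k - 6*k))/(k - 2) = (k + (k - 6*k))/(-2 + k) = (k - 5*k)/(-2 + k) = (-4*k)/(-2 + k) = -4*k/(-2 + k))
C*l(U(-5)) = 67353*(-4*(-1)/(-2 - 1)) = 67353*(-4*(-1)/(-3)) = 67353*(-4*(-1)*(-⅓)) = 67353*(-4/3) = -89804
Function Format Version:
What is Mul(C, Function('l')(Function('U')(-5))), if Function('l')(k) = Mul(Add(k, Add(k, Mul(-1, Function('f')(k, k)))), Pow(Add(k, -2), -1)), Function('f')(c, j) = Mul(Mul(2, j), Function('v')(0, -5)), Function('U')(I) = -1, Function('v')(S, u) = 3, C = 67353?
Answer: -89804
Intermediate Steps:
Function('f')(c, j) = Mul(6, j) (Function('f')(c, j) = Mul(Mul(2, j), 3) = Mul(6, j))
Function('l')(k) = Mul(-4, k, Pow(Add(-2, k), -1)) (Function('l')(k) = Mul(Add(k, Add(k, Mul(-1, Mul(6, k)))), Pow(Add(k, -2), -1)) = Mul(Add(k, Add(k, Mul(-6, k))), Pow(Add(-2, k), -1)) = Mul(Add(k, Mul(-5, k)), Pow(Add(-2, k), -1)) = Mul(Mul(-4, k), Pow(Add(-2, k), -1)) = Mul(-4, k, Pow(Add(-2, k), -1)))
Mul(C, Function('l')(Function('U')(-5))) = Mul(67353, Mul(-4, -1, Pow(Add(-2, -1), -1))) = Mul(67353, Mul(-4, -1, Pow(-3, -1))) = Mul(67353, Mul(-4, -1, Rational(-1, 3))) = Mul(67353, Rational(-4, 3)) = -89804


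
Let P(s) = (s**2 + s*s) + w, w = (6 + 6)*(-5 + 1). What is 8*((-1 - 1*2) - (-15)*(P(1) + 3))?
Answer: -5184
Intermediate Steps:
w = -48 (w = 12*(-4) = -48)
P(s) = -48 + 2*s**2 (P(s) = (s**2 + s*s) - 48 = (s**2 + s**2) - 48 = 2*s**2 - 48 = -48 + 2*s**2)
8*((-1 - 1*2) - (-15)*(P(1) + 3)) = 8*((-1 - 1*2) - (-15)*((-48 + 2*1**2) + 3)) = 8*((-1 - 2) - (-15)*((-48 + 2*1) + 3)) = 8*(-3 - (-15)*((-48 + 2) + 3)) = 8*(-3 - (-15)*(-46 + 3)) = 8*(-3 - (-15)*(-43)) = 8*(-3 - 3*215) = 8*(-3 - 645) = 8*(-648) = -5184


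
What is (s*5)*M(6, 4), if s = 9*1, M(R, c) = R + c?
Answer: 450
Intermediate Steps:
s = 9
(s*5)*M(6, 4) = (9*5)*(6 + 4) = 45*10 = 450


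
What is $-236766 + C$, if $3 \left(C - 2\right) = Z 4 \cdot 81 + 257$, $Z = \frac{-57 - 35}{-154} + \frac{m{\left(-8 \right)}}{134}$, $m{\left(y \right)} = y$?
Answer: $- \frac{3662171789}{15477} \approx -2.3662 \cdot 10^{5}$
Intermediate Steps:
$Z = \frac{2774}{5159}$ ($Z = \frac{-57 - 35}{-154} - \frac{8}{134} = \left(-92\right) \left(- \frac{1}{154}\right) - \frac{4}{67} = \frac{46}{77} - \frac{4}{67} = \frac{2774}{5159} \approx 0.5377$)
$C = \frac{2255593}{15477}$ ($C = 2 + \frac{\frac{2774 \cdot 4 \cdot 81}{5159} + 257}{3} = 2 + \frac{\frac{2774}{5159} \cdot 324 + 257}{3} = 2 + \frac{\frac{898776}{5159} + 257}{3} = 2 + \frac{1}{3} \cdot \frac{2224639}{5159} = 2 + \frac{2224639}{15477} = \frac{2255593}{15477} \approx 145.74$)
$-236766 + C = -236766 + \frac{2255593}{15477} = - \frac{3662171789}{15477}$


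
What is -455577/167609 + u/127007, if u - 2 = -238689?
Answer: -97867557422/21287516263 ≈ -4.5974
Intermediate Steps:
u = -238687 (u = 2 - 238689 = -238687)
-455577/167609 + u/127007 = -455577/167609 - 238687/127007 = -97867557422/21287516263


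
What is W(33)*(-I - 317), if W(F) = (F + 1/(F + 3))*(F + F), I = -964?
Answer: 8462113/6 ≈ 1.4104e+6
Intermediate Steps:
W(F) = 2*F*(F + 1/(3 + F)) (W(F) = (F + 1/(3 + F))*(2*F) = 2*F*(F + 1/(3 + F)))
W(33)*(-I - 317) = (2*33*(1 + 33**2 + 3*33)/(3 + 33))*(-1*(-964) - 317) = (2*33*(1 + 1089 + 99)/36)*(964 - 317) = (2*33*(1/36)*1189)*647 = (13079/6)*647 = 8462113/6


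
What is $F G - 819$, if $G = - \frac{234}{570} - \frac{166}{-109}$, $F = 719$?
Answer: $- \frac{198584}{10355} \approx -19.178$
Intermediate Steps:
$G = \frac{11519}{10355}$ ($G = \left(-234\right) \frac{1}{570} - - \frac{166}{109} = - \frac{39}{95} + \frac{166}{109} = \frac{11519}{10355} \approx 1.1124$)
$F G - 819 = 719 \cdot \frac{11519}{10355} - 819 = \frac{8282161}{10355} - 819 = - \frac{198584}{10355}$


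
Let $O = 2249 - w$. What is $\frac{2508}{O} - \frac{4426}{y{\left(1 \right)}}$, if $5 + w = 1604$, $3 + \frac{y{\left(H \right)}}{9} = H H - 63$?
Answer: $\frac{33416}{2925} \approx 11.424$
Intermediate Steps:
$y{\left(H \right)} = -594 + 9 H^{2}$ ($y{\left(H \right)} = -27 + 9 \left(H H - 63\right) = -27 + 9 \left(H^{2} - 63\right) = -27 + 9 \left(-63 + H^{2}\right) = -27 + \left(-567 + 9 H^{2}\right) = -594 + 9 H^{2}$)
$w = 1599$ ($w = -5 + 1604 = 1599$)
$O = 650$ ($O = 2249 - 1599 = 650$)
$\frac{2508}{O} - \frac{4426}{y{\left(1 \right)}} = \frac{2508}{650} - \frac{4426}{-594 + 9 \cdot 1^{2}} = 2508 \cdot \frac{1}{650} - \frac{4426}{-594 + 9 \cdot 1} = \frac{1254}{325} - \frac{4426}{-594 + 9} = \frac{1254}{325} - \frac{4426}{-585} = \frac{1254}{325} - - \frac{4426}{585} = \frac{1254}{325} + \frac{4426}{585} = \frac{33416}{2925}$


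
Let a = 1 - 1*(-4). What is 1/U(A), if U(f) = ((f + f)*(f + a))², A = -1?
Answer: 1/64 ≈ 0.015625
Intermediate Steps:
a = 5 (a = 1 + 4 = 5)
U(f) = 4*f²*(5 + f)² (U(f) = ((f + f)*(f + 5))² = ((2*f)*(5 + f))² = (2*f*(5 + f))² = 4*f²*(5 + f)²)
1/U(A) = 1/(4*(-1)²*(5 - 1)²) = 1/(4*1*4²) = 1/(4*1*16) = 1/64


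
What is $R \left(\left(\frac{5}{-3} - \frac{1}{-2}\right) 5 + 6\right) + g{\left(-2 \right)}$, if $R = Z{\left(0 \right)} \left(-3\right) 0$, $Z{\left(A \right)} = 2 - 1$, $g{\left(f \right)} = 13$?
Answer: $13$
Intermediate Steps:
$Z{\left(A \right)} = 1$
$R = 0$ ($R = 1 \left(-3\right) 0 = \left(-3\right) 0 = 0$)
$R \left(\left(\frac{5}{-3} - \frac{1}{-2}\right) 5 + 6\right) + g{\left(-2 \right)} = 0 \left(\left(\frac{5}{-3} - \frac{1}{-2}\right) 5 + 6\right) + 13 = 0 \left(\left(5 \left(- \frac{1}{3}\right) - - \frac{1}{2}\right) 5 + 6\right) + 13 = 0 \left(\left(- \frac{5}{3} + \frac{1}{2}\right) 5 + 6\right) + 13 = 0 \left(\left(- \frac{7}{6}\right) 5 + 6\right) + 13 = 0 \left(- \frac{35}{6} + 6\right) + 13 = 0 \cdot \frac{1}{6} + 13 = 0 + 13 = 13$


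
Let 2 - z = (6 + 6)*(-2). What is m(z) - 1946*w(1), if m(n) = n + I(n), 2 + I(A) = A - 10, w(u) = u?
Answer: -1906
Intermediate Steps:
I(A) = -12 + A (I(A) = -2 + (A - 10) = -2 + (-10 + A) = -12 + A)
z = 26 (z = 2 - (6 + 6)*(-2) = 2 - 12*(-2) = 2 - 1*(-24) = 2 + 24 = 26)
m(n) = -12 + 2*n (m(n) = n + (-12 + n) = -12 + 2*n)
m(z) - 1946*w(1) = (-12 + 2*26) - 1946 = (-12 + 52) - 1*1946 = 40 - 1946 = -1906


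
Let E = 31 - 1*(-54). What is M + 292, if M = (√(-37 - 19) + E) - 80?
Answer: 297 + 2*I*√14 ≈ 297.0 + 7.4833*I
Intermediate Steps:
E = 85 (E = 31 + 54 = 85)
M = 5 + 2*I*√14 (M = (√(-37 - 19) + 85) - 80 = (√(-56) + 85) - 80 = (2*I*√14 + 85) - 80 = (85 + 2*I*√14) - 80 = 5 + 2*I*√14 ≈ 5.0 + 7.4833*I)
M + 292 = (5 + 2*I*√14) + 292 = 297 + 2*I*√14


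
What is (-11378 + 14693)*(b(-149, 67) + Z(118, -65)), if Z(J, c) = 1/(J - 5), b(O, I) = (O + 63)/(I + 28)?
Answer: -6380049/2147 ≈ -2971.6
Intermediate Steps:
b(O, I) = (63 + O)/(28 + I)
Z(J, c) = 1/(-5 + J)
(-11378 + 14693)*(b(-149, 67) + Z(118, -65)) = (-11378 + 14693)*((63 - 149)/(28 + 67) + 1/(-5 + 118)) = 3315*(-86/95 + 1/113) = 3315*(-9623/10735) = -6380049/2147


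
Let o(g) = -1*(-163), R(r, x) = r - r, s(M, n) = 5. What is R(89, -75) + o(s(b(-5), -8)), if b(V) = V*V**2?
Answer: 163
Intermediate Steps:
b(V) = V**3
R(r, x) = 0
o(g) = 163
R(89, -75) + o(s(b(-5), -8)) = 0 + 163 = 163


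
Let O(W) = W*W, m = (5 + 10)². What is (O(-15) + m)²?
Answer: 202500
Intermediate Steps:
m = 225 (m = 15² = 225)
O(W) = W²
(O(-15) + m)² = ((-15)² + 225)² = (225 + 225)² = 450² = 202500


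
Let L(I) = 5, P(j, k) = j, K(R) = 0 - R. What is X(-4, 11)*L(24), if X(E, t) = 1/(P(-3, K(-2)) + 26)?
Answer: 5/23 ≈ 0.21739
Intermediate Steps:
K(R) = -R
X(E, t) = 1/23 (X(E, t) = 1/(-3 + 26) = 1/23)
X(-4, 11)*L(24) = (1/23)*5 = 5/23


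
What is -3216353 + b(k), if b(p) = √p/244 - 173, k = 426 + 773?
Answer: -3216526 + √1199/244 ≈ -3.2165e+6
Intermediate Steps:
k = 1199
b(p) = -173 + √p/244 (b(p) = √p/244 - 173 = -173 + √p/244)
-3216353 + b(k) = -3216353 + (-173 + √1199/244) = -3216526 + √1199/244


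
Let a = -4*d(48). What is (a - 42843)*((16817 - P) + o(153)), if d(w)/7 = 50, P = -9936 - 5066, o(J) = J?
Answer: -1414537196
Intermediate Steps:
P = -15002
d(w) = 350 (d(w) = 7*50 = 350)
a = -1400 (a = -4*350 = -1400)
(a - 42843)*((16817 - P) + o(153)) = (-1400 - 42843)*((16817 - 1*(-15002)) + 153) = -44243*((16817 + 15002) + 153) = -44243*(31819 + 153) = -44243*31972 = -1414537196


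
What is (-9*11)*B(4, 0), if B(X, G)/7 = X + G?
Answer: -2772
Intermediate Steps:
B(X, G) = 7*G + 7*X (B(X, G) = 7*(X + G) = 7*(G + X) = 7*G + 7*X)
(-9*11)*B(4, 0) = (-9*11)*(7*0 + 7*4) = -99*(0 + 28) = -99*28 = -2772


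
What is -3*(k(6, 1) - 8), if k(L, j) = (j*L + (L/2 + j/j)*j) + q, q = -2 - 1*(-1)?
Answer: -3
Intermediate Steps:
q = -1 (q = -2 + 1 = -1)
k(L, j) = -1 + L*j + j*(1 + L/2) (k(L, j) = (j*L + (L/2 + j/j)*j) - 1 = (L*j + (L*(1/2) + 1)*j) - 1 = (L*j + (L/2 + 1)*j) - 1 = (L*j + (1 + L/2)*j) - 1 = (L*j + j*(1 + L/2)) - 1 = -1 + L*j + j*(1 + L/2))
-3*(k(6, 1) - 8) = -3*((-1 + 1 + (3/2)*6*1) - 8) = -3*((-1 + 1 + 9) - 8) = -3*(9 - 8) = -3*1 = -3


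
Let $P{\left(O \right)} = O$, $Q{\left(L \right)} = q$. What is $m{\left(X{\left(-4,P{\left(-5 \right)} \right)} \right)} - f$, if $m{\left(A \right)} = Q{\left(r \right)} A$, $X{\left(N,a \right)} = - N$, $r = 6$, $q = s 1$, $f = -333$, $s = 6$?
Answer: $357$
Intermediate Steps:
$q = 6$ ($q = 6 \cdot 1 = 6$)
$Q{\left(L \right)} = 6$
$m{\left(A \right)} = 6 A$
$m{\left(X{\left(-4,P{\left(-5 \right)} \right)} \right)} - f = 6 \left(\left(-1\right) \left(-4\right)\right) - -333 = 6 \cdot 4 + 333 = 24 + 333 = 357$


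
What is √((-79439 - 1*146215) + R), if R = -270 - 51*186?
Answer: I*√235410 ≈ 485.19*I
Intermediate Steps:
R = -9756 (R = -270 - 9486 = -9756)
√((-79439 - 1*146215) + R) = √((-79439 - 1*146215) - 9756) = √((-79439 - 146215) - 9756) = √(-225654 - 9756) = √(-235410) = I*√235410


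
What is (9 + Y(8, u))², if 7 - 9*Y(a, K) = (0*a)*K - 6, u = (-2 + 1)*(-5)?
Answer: 8836/81 ≈ 109.09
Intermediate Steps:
u = 5 (u = -1*(-5) = 5)
Y(a, K) = 13/9 (Y(a, K) = 7/9 - ((0*a)*K - 6)/9 = 7/9 - (0*K - 6)/9 = 7/9 - (0 - 6)/9 = 7/9 - ⅑*(-6) = 7/9 + ⅔ = 13/9)
(9 + Y(8, u))² = (9 + 13/9)² = (94/9)² = 8836/81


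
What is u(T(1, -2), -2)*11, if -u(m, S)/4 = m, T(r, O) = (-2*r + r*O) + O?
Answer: 264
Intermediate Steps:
T(r, O) = O - 2*r + O*r (T(r, O) = (-2*r + O*r) + O = O - 2*r + O*r)
u(m, S) = -4*m
u(T(1, -2), -2)*11 = -4*(-2 - 2*1 - 2*1)*11 = -4*(-2 - 2 - 2)*11 = -4*(-6)*11 = 24*11 = 264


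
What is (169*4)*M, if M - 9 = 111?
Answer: 81120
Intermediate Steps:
M = 120 (M = 9 + 111 = 120)
(169*4)*M = (169*4)*120 = 676*120 = 81120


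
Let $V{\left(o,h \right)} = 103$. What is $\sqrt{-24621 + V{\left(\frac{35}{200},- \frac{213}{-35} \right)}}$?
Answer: $i \sqrt{24518} \approx 156.58 i$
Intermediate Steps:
$\sqrt{-24621 + V{\left(\frac{35}{200},- \frac{213}{-35} \right)}} = \sqrt{-24621 + 103} = \sqrt{-24518} = i \sqrt{24518}$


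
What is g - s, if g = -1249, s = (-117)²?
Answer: -14938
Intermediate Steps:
s = 13689
g - s = -1249 - 1*13689 = -1249 - 13689 = -14938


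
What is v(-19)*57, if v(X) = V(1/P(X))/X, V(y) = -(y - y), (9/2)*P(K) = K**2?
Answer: 0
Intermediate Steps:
P(K) = 2*K**2/9
V(y) = 0 (V(y) = -1*0 = 0)
v(X) = 0 (v(X) = 0/X = 0)
v(-19)*57 = 0*57 = 0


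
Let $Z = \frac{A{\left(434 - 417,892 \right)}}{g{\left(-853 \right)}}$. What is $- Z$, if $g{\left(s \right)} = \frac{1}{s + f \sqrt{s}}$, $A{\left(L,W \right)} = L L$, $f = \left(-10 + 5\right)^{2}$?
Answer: $246517 - 7225 i \sqrt{853} \approx 2.4652 \cdot 10^{5} - 2.1101 \cdot 10^{5} i$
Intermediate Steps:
$f = 25$ ($f = \left(-5\right)^{2} = 25$)
$A{\left(L,W \right)} = L^{2}$
$g{\left(s \right)} = \frac{1}{s + 25 \sqrt{s}}$
$Z = -246517 + 7225 i \sqrt{853}$ ($Z = \frac{\left(434 - 417\right)^{2}}{\frac{1}{-853 + 25 \sqrt{-853}}} = \frac{17^{2}}{\frac{1}{-853 + 25 i \sqrt{853}}} = \frac{289}{\frac{1}{-853 + 25 i \sqrt{853}}} = 289 \left(-853 + 25 i \sqrt{853}\right) = -246517 + 7225 i \sqrt{853} \approx -2.4652 \cdot 10^{5} + 2.1101 \cdot 10^{5} i$)
$- Z = - (-246517 + 7225 i \sqrt{853}) = 246517 - 7225 i \sqrt{853}$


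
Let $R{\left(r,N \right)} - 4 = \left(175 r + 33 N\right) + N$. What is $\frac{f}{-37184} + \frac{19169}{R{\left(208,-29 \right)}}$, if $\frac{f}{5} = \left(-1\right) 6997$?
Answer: $\frac{975939413}{658491456} \approx 1.4821$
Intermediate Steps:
$R{\left(r,N \right)} = 4 + 34 N + 175 r$ ($R{\left(r,N \right)} = 4 + \left(\left(175 r + 33 N\right) + N\right) = 4 + \left(\left(33 N + 175 r\right) + N\right) = 4 + \left(34 N + 175 r\right) = 4 + 34 N + 175 r$)
$f = -34985$ ($f = 5 \left(\left(-1\right) 6997\right) = 5 \left(-6997\right) = -34985$)
$\frac{f}{-37184} + \frac{19169}{R{\left(208,-29 \right)}} = - \frac{34985}{-37184} + \frac{19169}{4 + 34 \left(-29\right) + 175 \cdot 208} = \left(-34985\right) \left(- \frac{1}{37184}\right) + \frac{19169}{4 - 986 + 36400} = \frac{34985}{37184} + \frac{19169}{35418} = \frac{975939413}{658491456}$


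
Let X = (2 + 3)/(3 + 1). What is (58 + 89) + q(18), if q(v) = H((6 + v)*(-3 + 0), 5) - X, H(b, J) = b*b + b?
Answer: 21031/4 ≈ 5257.8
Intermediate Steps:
X = 5/4 ≈ 1.2500
H(b, J) = b + b² (H(b, J) = b² + b = b + b²)
q(v) = -5/4 + (-18 - 3*v)*(-17 - 3*v) (q(v) = ((6 + v)*(-3 + 0))*(1 + (6 + v)*(-3 + 0)) - 1*5/4 = ((6 + v)*(-3))*(1 + (6 + v)*(-3)) - 5/4 = (-18 - 3*v)*(1 + (-18 - 3*v)) - 5/4 = (-18 - 3*v)*(-17 - 3*v) - 5/4 = -5/4 + (-18 - 3*v)*(-17 - 3*v))
(58 + 89) + q(18) = (58 + 89) + (1219/4 + 9*18² + 105*18) = 147 + (1219/4 + 9*324 + 1890) = 147 + (1219/4 + 2916 + 1890) = 147 + 20443/4 = 21031/4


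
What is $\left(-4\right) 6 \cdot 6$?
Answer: $-144$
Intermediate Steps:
$\left(-4\right) 6 \cdot 6 = \left(-24\right) 6 = -144$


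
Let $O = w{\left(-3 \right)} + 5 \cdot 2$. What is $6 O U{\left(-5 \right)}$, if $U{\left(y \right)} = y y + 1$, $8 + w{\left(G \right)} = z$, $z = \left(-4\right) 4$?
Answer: $-2184$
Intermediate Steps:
$z = -16$
$w{\left(G \right)} = -24$ ($w{\left(G \right)} = -8 - 16 = -24$)
$U{\left(y \right)} = 1 + y^{2}$ ($U{\left(y \right)} = y^{2} + 1 = 1 + y^{2}$)
$O = -14$ ($O = -24 + 5 \cdot 2 = -24 + 10 = -14$)
$6 O U{\left(-5 \right)} = 6 \left(-14\right) \left(1 + \left(-5\right)^{2}\right) = - 84 \left(1 + 25\right) = \left(-84\right) 26 = -2184$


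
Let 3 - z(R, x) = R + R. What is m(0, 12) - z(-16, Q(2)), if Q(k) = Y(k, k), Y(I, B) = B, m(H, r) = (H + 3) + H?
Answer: -32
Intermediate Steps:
m(H, r) = 3 + 2*H (m(H, r) = (3 + H) + H = 3 + 2*H)
Q(k) = k
z(R, x) = 3 - 2*R (z(R, x) = 3 - (R + R) = 3 - 2*R)
m(0, 12) - z(-16, Q(2)) = (3 + 2*0) - (3 - 2*(-16)) = (3 + 0) - (3 + 32) = 3 - 1*35 = 3 - 35 = -32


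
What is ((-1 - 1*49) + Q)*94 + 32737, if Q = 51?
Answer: 32831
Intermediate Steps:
((-1 - 1*49) + Q)*94 + 32737 = ((-1 - 1*49) + 51)*94 + 32737 = ((-1 - 49) + 51)*94 + 32737 = (-50 + 51)*94 + 32737 = 1*94 + 32737 = 94 + 32737 = 32831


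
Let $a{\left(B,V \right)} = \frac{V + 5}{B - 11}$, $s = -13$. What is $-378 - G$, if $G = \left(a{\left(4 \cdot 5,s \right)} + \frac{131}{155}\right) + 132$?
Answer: $- \frac{711389}{1395} \approx -509.96$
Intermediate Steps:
$a{\left(B,V \right)} = \frac{5 + V}{-11 + B}$
$G = \frac{184079}{1395}$ ($G = \left(\frac{5 - 13}{-11 + 4 \cdot 5} + \frac{131}{155}\right) + 132 = \left(\frac{1}{-11 + 20} \left(-8\right) + 131 \cdot \frac{1}{155}\right) + 132 = \left(\frac{1}{9} \left(-8\right) + \frac{131}{155}\right) + 132 = \left(- \frac{8}{9} + \frac{131}{155}\right) + 132 = - \frac{61}{1395} + 132 = \frac{184079}{1395} \approx 131.96$)
$-378 - G = -378 - \frac{184079}{1395} = - \frac{711389}{1395}$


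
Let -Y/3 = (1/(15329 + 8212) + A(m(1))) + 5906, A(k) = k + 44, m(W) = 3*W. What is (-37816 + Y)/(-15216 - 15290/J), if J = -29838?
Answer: 6517838470194/1781267893573 ≈ 3.6591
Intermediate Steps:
A(k) = 44 + k
Y = -140139574/7847 (Y = -3*((1/(15329 + 8212) + (44 + 3*1)) + 5906) = -3*((1/23541 + (44 + 3)) + 5906) = -3*((1/23541 + 47) + 5906) = -3*(1106428/23541 + 5906) = -3*140139574/23541 = -140139574/7847 ≈ -17859.)
(-37816 + Y)/(-15216 - 15290/J) = (-37816 - 140139574/7847)/(-15216 - 15290/(-29838)) = -436881726/(7847*(-15216 - 15290*(-1/29838))) = -436881726/(7847*(-15216 + 7645/14919)) = -436881726/(7847*(-226999859/14919)) = -436881726/7847*(-14919/226999859) = 6517838470194/1781267893573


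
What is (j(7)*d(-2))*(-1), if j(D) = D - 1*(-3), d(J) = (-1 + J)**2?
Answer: -90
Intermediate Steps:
j(D) = 3 + D (j(D) = D + 3 = 3 + D)
(j(7)*d(-2))*(-1) = ((3 + 7)*(-1 - 2)**2)*(-1) = (10*(-3)**2)*(-1) = (10*9)*(-1) = 90*(-1) = -90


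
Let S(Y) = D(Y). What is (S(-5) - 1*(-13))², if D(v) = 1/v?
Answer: 4096/25 ≈ 163.84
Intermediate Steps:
S(Y) = 1/Y
(S(-5) - 1*(-13))² = (1/(-5) - 1*(-13))² = (-⅕ + 13)² = (64/5)² = 4096/25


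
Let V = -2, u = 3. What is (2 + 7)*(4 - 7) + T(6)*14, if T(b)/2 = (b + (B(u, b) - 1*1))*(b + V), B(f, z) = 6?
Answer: 1205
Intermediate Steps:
T(b) = 2*(-2 + b)*(5 + b) (T(b) = 2*((b + (6 - 1*1))*(b - 2)) = 2*((b + (6 - 1))*(-2 + b)) = 2*((b + 5)*(-2 + b)) = 2*((5 + b)*(-2 + b)) = 2*((-2 + b)*(5 + b)) = 2*(-2 + b)*(5 + b))
(2 + 7)*(4 - 7) + T(6)*14 = (2 + 7)*(4 - 7) + (-20 + 2*6² + 6*6)*14 = 9*(-3) + (-20 + 2*36 + 36)*14 = -27 + (-20 + 72 + 36)*14 = -27 + 88*14 = -27 + 1232 = 1205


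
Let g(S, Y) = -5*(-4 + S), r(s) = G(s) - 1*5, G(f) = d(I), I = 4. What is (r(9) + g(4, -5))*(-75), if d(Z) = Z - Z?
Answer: 375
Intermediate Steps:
d(Z) = 0
G(f) = 0
r(s) = -5 (r(s) = 0 - 1*5 = 0 - 5 = -5)
g(S, Y) = 20 - 5*S
(r(9) + g(4, -5))*(-75) = (-5 + (20 - 5*4))*(-75) = (-5 + (20 - 20))*(-75) = (-5 + 0)*(-75) = -5*(-75) = 375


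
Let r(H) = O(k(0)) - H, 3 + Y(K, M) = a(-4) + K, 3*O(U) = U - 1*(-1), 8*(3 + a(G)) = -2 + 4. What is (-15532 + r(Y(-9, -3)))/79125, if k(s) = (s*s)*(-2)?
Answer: -186203/949500 ≈ -0.19611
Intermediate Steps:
k(s) = -2*s² (k(s) = s²*(-2) = -2*s²)
a(G) = -11/4 (a(G) = -3 + (-2 + 4)/8 = -3 + (⅛)*2 = -3 + ¼ = -11/4)
O(U) = ⅓ + U/3 (O(U) = (U - 1*(-1))/3 = (U + 1)/3 = (1 + U)/3 = ⅓ + U/3)
Y(K, M) = -23/4 + K (Y(K, M) = -3 + (-11/4 + K) = -23/4 + K)
r(H) = ⅓ - H (r(H) = (⅓ + (-2*0²)/3) - H = (⅓ + (-2*0)/3) - H = (⅓ + (⅓)*0) - H = (⅓ + 0) - H = ⅓ - H)
(-15532 + r(Y(-9, -3)))/79125 = (-15532 + (⅓ - (-23/4 - 9)))/79125 = (-15532 + (⅓ - 1*(-59/4)))*(1/79125) = (-15532 + (⅓ + 59/4))*(1/79125) = (-15532 + 181/12)*(1/79125) = -186203/12*1/79125 = -186203/949500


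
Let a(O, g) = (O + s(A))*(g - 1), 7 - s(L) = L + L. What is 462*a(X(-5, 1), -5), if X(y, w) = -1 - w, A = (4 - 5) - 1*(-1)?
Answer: -13860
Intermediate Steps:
A = 0 (A = -1 + 1 = 0)
s(L) = 7 - 2*L (s(L) = 7 - (L + L) = 7 - 2*L)
a(O, g) = (-1 + g)*(7 + O) (a(O, g) = (O + (7 - 2*0))*(g - 1) = (O + (7 + 0))*(-1 + g) = (O + 7)*(-1 + g) = (7 + O)*(-1 + g) = (-1 + g)*(7 + O))
462*a(X(-5, 1), -5) = 462*(-7 - (-1 - 1*1) + 7*(-5) + (-1 - 1*1)*(-5)) = 462*(-7 - (-1 - 1) - 35 + (-1 - 1)*(-5)) = 462*(-7 - 1*(-2) - 35 - 2*(-5)) = 462*(-7 + 2 - 35 + 10) = 462*(-30) = -13860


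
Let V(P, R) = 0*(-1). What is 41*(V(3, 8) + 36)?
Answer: 1476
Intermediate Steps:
V(P, R) = 0
41*(V(3, 8) + 36) = 41*(0 + 36) = 41*36 = 1476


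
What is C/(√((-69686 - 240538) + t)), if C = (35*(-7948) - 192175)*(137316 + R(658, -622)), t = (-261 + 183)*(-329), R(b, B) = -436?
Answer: 10730365400*I*√31618/15809 ≈ 1.2069e+8*I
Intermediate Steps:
t = 25662 (t = -78*(-329) = 25662)
C = -64382192400 (C = (35*(-7948) - 192175)*(137316 - 436) = (-278180 - 192175)*136880 = -470355*136880 = -64382192400)
C/(√((-69686 - 240538) + t)) = -64382192400/√((-69686 - 240538) + 25662) = -64382192400/√(-310224 + 25662) = -64382192400*(-I*√31618/94854) = -(-10730365400)*I*√31618/15809 = 10730365400*I*√31618/15809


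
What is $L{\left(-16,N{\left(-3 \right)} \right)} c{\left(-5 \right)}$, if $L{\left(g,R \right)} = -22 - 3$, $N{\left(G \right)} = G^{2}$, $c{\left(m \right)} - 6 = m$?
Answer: $-25$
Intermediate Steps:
$c{\left(m \right)} = 6 + m$
$L{\left(g,R \right)} = -25$ ($L{\left(g,R \right)} = -22 - 3 = -25$)
$L{\left(-16,N{\left(-3 \right)} \right)} c{\left(-5 \right)} = - 25 \left(6 - 5\right) = \left(-25\right) 1 = -25$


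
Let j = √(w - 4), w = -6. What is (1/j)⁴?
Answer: 1/100 ≈ 0.010000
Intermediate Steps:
j = I*√10 (j = √(-6 - 4) = √(-10) = I*√10 ≈ 3.1623*I)
(1/j)⁴ = (1/(I*√10))⁴ = (-I*√10/10)⁴ = 1/100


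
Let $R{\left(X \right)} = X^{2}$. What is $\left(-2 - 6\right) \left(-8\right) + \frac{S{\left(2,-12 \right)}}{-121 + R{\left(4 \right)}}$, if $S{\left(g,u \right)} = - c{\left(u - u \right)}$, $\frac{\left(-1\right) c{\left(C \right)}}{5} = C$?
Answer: $64$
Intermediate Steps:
$c{\left(C \right)} = - 5 C$
$S{\left(g,u \right)} = 0$ ($S{\left(g,u \right)} = - \left(-5\right) \left(u - u\right) = - \left(-5\right) 0 = \left(-1\right) 0 = 0$)
$\left(-2 - 6\right) \left(-8\right) + \frac{S{\left(2,-12 \right)}}{-121 + R{\left(4 \right)}} = \left(-2 - 6\right) \left(-8\right) + \frac{0}{-121 + 4^{2}} = \left(-8\right) \left(-8\right) + \frac{0}{-121 + 16} = 64 + \frac{0}{-105} = 64 + 0 \left(- \frac{1}{105}\right) = 64 + 0 = 64$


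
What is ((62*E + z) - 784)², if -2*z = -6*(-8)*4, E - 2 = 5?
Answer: 198916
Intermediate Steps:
E = 7 (E = 2 + 5 = 7)
z = -96 (z = -(-6*(-8))*4/2 = -24*4 = -½*192 = -96)
((62*E + z) - 784)² = ((62*7 - 96) - 784)² = ((434 - 96) - 784)² = (338 - 784)² = (-446)² = 198916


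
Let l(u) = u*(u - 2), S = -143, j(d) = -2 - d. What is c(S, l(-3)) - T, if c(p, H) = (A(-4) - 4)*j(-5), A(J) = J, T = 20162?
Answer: -20186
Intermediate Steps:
l(u) = u*(-2 + u)
c(p, H) = -24 (c(p, H) = (-4 - 4)*(-2 - 1*(-5)) = -8*(-2 + 5) = -8*3 = -24)
c(S, l(-3)) - T = -24 - 1*20162 = -24 - 20162 = -20186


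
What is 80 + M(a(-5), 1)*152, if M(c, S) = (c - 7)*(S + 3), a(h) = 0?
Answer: -4176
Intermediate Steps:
M(c, S) = (-7 + c)*(3 + S)
80 + M(a(-5), 1)*152 = 80 + (-21 - 7*1 + 3*0 + 1*0)*152 = 80 + (-21 - 7 + 0 + 0)*152 = 80 - 28*152 = 80 - 4256 = -4176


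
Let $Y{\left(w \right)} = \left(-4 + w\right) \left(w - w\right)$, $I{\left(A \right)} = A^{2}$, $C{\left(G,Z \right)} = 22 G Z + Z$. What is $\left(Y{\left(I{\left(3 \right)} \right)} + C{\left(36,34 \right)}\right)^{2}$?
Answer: $726949444$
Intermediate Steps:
$C{\left(G,Z \right)} = Z + 22 G Z$ ($C{\left(G,Z \right)} = 22 G Z + Z = Z + 22 G Z$)
$Y{\left(w \right)} = 0$ ($Y{\left(w \right)} = \left(-4 + w\right) 0 = 0$)
$\left(Y{\left(I{\left(3 \right)} \right)} + C{\left(36,34 \right)}\right)^{2} = \left(0 + 34 \left(1 + 22 \cdot 36\right)\right)^{2} = \left(0 + 34 \left(1 + 792\right)\right)^{2} = \left(0 + 34 \cdot 793\right)^{2} = \left(0 + 26962\right)^{2} = 26962^{2} = 726949444$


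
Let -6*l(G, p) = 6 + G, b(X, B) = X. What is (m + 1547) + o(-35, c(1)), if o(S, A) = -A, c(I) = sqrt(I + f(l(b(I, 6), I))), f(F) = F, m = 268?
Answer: 1815 - I*sqrt(6)/6 ≈ 1815.0 - 0.40825*I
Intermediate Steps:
l(G, p) = -1 - G/6 (l(G, p) = -(6 + G)/6 = -1 - G/6)
c(I) = sqrt(-1 + 5*I/6) (c(I) = sqrt(I + (-1 - I/6)) = sqrt(-1 + 5*I/6))
(m + 1547) + o(-35, c(1)) = (268 + 1547) - sqrt(-36 + 30*1)/6 = 1815 - sqrt(-36 + 30)/6 = 1815 - sqrt(-6)/6 = 1815 - I*sqrt(6)/6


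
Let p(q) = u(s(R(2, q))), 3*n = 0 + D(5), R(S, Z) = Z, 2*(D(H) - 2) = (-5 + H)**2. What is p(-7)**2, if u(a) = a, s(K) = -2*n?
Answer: 16/9 ≈ 1.7778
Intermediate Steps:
D(H) = 2 + (-5 + H)**2/2
n = 2/3 (n = (0 + (2 + (-5 + 5)**2/2))/3 = (0 + (2 + (1/2)*0**2))/3 = (0 + (2 + (1/2)*0))/3 = (0 + (2 + 0))/3 = (0 + 2)/3 = (1/3)*2 = 2/3 ≈ 0.66667)
s(K) = -4/3 (s(K) = -2*2/3 = -4/3)
p(q) = -4/3
p(-7)**2 = (-4/3)**2 = 16/9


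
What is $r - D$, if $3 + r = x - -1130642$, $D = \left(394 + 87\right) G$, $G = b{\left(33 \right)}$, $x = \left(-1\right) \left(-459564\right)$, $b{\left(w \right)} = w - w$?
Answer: $1590203$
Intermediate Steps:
$b{\left(w \right)} = 0$
$x = 459564$
$G = 0$
$D = 0$ ($D = \left(394 + 87\right) 0 = 481 \cdot 0 = 0$)
$r = 1590203$ ($r = -3 + \left(459564 - -1130642\right) = -3 + \left(459564 + 1130642\right) = -3 + 1590206 = 1590203$)
$r - D = 1590203 - 0 = 1590203 + 0 = 1590203$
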